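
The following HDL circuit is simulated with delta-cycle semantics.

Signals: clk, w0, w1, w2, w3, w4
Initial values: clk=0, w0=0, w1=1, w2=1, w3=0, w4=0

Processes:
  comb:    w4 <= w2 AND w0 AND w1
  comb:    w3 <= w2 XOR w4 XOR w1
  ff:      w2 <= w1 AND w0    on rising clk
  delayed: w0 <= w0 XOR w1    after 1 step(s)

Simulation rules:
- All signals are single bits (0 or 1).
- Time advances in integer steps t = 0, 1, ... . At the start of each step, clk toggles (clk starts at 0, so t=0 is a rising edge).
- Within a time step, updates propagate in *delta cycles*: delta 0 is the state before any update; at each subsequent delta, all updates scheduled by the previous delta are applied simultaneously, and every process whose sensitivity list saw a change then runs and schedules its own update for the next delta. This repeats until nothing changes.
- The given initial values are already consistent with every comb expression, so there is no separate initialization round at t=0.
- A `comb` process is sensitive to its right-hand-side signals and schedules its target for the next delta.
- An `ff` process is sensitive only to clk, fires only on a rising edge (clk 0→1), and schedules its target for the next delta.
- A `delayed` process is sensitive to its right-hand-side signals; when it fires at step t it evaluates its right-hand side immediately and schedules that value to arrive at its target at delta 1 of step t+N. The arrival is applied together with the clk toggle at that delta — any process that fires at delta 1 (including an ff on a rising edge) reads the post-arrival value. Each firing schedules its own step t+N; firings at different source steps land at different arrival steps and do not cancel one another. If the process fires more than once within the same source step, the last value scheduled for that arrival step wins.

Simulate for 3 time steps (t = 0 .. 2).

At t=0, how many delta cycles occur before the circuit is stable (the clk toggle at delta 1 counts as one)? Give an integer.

t=0 Δ0: clk=0 w1=1 w4=0 w2=1 w0=0 w3=0
  Δ1: clk:0→1
  Δ2: w2:1→0
  Δ3: w3:0→1
  (3Δ to stable)
t=1 Δ0: clk=1 w1=1 w4=0 w2=0 w0=0 w3=1
  Δ1: clk:1→0
  (1Δ to stable)
t=2 Δ0: clk=0 w1=1 w4=0 w2=0 w0=0 w3=1
  Δ1: clk:0→1
  (1Δ to stable)

3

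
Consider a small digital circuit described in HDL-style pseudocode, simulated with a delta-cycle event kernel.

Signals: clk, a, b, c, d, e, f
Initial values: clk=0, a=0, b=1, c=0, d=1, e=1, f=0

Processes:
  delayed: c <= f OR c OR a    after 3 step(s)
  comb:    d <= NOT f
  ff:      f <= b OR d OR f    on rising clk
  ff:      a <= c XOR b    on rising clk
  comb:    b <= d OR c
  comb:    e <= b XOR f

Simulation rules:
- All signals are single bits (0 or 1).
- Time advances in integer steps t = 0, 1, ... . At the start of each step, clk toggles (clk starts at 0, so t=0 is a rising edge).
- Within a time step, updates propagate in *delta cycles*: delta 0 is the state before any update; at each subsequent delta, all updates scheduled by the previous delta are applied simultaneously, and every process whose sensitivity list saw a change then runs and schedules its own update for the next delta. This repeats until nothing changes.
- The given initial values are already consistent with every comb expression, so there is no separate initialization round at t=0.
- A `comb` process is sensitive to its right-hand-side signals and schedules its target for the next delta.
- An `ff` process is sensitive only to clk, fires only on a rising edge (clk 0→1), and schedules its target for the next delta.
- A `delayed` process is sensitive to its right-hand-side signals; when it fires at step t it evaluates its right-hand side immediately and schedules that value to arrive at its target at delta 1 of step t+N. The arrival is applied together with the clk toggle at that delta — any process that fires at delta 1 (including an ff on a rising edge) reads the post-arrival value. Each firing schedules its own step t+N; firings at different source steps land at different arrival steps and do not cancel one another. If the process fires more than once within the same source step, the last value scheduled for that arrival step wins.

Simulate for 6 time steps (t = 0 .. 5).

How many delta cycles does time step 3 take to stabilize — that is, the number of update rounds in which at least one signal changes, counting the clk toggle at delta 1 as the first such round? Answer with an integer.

3

t=0 Δ0: clk=0 b=1 a=0 c=0 e=1 f=0 d=1
  Δ1: clk:0→1
  Δ2: a:0→1, f:0→1
  Δ3: e:1→0, d:1→0
  Δ4: b:1→0
  Δ5: e:0→1
  (5Δ to stable)
t=1 Δ0: clk=1 b=0 a=1 c=0 e=1 f=1 d=0
  Δ1: clk:1→0
  (1Δ to stable)
t=2 Δ0: clk=0 b=0 a=1 c=0 e=1 f=1 d=0
  Δ1: clk:0→1
  Δ2: a:1→0
  (2Δ to stable)
t=3 Δ0: clk=1 b=0 a=0 c=0 e=1 f=1 d=0
  Δ1: clk:1→0, c:0→1
  Δ2: b:0→1
  Δ3: e:1→0
  (3Δ to stable)
t=4 Δ0: clk=0 b=1 a=0 c=1 e=0 f=1 d=0
  Δ1: clk:0→1
  (1Δ to stable)
t=5 Δ0: clk=1 b=1 a=0 c=1 e=0 f=1 d=0
  Δ1: clk:1→0
  (1Δ to stable)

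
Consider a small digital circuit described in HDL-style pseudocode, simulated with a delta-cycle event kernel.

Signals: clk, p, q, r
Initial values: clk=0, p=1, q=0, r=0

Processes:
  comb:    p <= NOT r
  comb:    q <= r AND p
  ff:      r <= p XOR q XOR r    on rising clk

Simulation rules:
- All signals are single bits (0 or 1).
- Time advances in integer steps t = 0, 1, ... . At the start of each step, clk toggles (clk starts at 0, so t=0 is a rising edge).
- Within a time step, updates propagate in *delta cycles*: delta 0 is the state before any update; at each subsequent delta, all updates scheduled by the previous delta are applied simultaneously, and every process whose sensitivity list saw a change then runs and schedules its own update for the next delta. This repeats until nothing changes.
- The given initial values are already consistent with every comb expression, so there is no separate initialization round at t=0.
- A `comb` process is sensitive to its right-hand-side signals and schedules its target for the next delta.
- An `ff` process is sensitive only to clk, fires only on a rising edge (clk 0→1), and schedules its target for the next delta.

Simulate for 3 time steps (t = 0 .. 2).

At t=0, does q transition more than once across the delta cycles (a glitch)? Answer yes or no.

yes

[bits: p,r,clk,q]
t=0: Δ0=1000 Δ1=1010 Δ2=1110 Δ3=0111 Δ4=0110 | 4Δ
t=1: Δ0=0110 Δ1=0100 | 1Δ
t=2: Δ0=0100 Δ1=0110 | 1Δ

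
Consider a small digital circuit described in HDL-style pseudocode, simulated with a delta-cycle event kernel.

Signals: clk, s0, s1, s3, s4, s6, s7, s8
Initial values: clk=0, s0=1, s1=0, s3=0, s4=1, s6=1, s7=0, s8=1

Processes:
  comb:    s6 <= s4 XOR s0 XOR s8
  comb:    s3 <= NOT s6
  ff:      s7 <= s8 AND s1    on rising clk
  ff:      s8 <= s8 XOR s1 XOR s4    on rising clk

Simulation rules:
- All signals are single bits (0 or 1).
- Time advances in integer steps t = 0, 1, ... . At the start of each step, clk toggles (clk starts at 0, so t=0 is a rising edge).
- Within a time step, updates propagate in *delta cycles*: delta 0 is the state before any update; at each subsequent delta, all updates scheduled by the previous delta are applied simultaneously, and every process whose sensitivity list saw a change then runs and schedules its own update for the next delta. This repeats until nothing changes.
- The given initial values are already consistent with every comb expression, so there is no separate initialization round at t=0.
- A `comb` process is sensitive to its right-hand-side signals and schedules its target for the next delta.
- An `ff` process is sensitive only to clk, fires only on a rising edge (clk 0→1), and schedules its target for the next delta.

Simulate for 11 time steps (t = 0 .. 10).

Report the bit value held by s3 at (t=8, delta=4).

1

[bits: s7,s1,clk,s4,s0,s3,s8,s6]
t=0: Δ0=00011011 Δ1=00111011 Δ2=00111001 Δ3=00111000 Δ4=00111100 | 4Δ
t=1: Δ0=00111100 Δ1=00011100 | 1Δ
t=2: Δ0=00011100 Δ1=00111100 Δ2=00111110 Δ3=00111111 Δ4=00111011 | 4Δ
t=3: Δ0=00111011 Δ1=00011011 | 1Δ
t=4: Δ0=00011011 Δ1=00111011 Δ2=00111001 Δ3=00111000 Δ4=00111100 | 4Δ
t=5: Δ0=00111100 Δ1=00011100 | 1Δ
t=6: Δ0=00011100 Δ1=00111100 Δ2=00111110 Δ3=00111111 Δ4=00111011 | 4Δ
t=7: Δ0=00111011 Δ1=00011011 | 1Δ
t=8: Δ0=00011011 Δ1=00111011 Δ2=00111001 Δ3=00111000 Δ4=00111100 | 4Δ
t=9: Δ0=00111100 Δ1=00011100 | 1Δ
t=10: Δ0=00011100 Δ1=00111100 Δ2=00111110 Δ3=00111111 Δ4=00111011 | 4Δ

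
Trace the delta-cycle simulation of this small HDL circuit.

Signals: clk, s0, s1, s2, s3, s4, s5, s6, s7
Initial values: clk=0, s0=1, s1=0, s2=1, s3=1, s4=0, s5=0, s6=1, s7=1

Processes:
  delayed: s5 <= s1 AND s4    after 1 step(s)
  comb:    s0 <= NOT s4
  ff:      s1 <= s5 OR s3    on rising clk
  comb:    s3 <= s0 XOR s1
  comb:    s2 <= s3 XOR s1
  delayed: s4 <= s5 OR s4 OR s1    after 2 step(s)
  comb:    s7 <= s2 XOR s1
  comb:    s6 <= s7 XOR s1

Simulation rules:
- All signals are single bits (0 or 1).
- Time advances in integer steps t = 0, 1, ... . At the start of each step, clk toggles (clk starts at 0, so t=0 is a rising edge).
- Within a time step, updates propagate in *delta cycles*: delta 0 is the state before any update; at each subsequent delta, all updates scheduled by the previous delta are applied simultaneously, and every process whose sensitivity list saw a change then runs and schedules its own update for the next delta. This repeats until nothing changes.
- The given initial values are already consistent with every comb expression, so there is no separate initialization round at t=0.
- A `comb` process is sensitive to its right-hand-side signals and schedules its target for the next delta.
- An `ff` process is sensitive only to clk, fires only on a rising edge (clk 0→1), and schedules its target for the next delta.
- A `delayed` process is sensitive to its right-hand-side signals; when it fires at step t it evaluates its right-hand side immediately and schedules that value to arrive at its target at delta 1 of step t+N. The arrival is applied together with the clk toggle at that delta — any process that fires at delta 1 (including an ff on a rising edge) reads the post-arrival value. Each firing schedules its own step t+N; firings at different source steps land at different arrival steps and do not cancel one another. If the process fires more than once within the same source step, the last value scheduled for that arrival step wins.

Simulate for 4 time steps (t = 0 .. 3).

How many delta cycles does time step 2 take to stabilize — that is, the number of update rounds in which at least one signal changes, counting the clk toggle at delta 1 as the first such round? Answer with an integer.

t=0 Δ0: s2=1 s6=1 s4=0 s3=1 s0=1 clk=0 s5=0 s1=0 s7=1
  Δ1: clk:0→1
  Δ2: s1:0→1
  Δ3: s2:1→0, s6:1→0, s3:1→0, s7:1→0
  Δ4: s2:0→1, s6:0→1, s7:0→1
  Δ5: s6:1→0, s7:1→0
  Δ6: s6:0→1
  (6Δ to stable)
t=1 Δ0: s2=1 s6=1 s4=0 s3=0 s0=1 clk=1 s5=0 s1=1 s7=0
  Δ1: clk:1→0
  (1Δ to stable)
t=2 Δ0: s2=1 s6=1 s4=0 s3=0 s0=1 clk=0 s5=0 s1=1 s7=0
  Δ1: s4:0→1, clk:0→1
  Δ2: s0:1→0, s1:1→0
  Δ3: s2:1→0, s6:1→0, s7:0→1
  Δ4: s6:0→1, s7:1→0
  Δ5: s6:1→0
  (5Δ to stable)
t=3 Δ0: s2=0 s6=0 s4=1 s3=0 s0=0 clk=1 s5=0 s1=0 s7=0
  Δ1: clk:1→0
  (1Δ to stable)

5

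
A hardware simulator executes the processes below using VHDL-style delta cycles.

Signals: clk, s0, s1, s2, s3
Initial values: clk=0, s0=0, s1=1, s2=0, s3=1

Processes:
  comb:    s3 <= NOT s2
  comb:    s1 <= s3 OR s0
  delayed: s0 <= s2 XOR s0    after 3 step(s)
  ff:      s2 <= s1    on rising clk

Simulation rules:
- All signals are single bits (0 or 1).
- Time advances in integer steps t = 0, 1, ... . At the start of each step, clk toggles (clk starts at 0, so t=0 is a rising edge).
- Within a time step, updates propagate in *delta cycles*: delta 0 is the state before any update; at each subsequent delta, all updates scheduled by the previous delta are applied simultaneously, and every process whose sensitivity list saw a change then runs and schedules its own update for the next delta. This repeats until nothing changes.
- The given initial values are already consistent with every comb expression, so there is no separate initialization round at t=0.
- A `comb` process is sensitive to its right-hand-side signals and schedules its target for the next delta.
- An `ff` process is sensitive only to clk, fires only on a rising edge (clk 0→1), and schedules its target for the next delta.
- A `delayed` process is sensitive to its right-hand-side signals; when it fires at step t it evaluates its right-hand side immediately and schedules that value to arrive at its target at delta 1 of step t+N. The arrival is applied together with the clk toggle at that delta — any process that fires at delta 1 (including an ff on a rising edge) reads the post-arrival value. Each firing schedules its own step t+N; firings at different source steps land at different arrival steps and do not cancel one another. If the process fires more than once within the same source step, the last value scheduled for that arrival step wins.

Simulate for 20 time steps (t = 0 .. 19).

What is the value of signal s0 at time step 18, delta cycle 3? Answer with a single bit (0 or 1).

[bits: s2,s3,clk,s0,s1]
t=0: Δ0=01001 Δ1=01101 Δ2=11101 Δ3=10101 Δ4=10100 | 4Δ
t=1: Δ0=10100 Δ1=10000 | 1Δ
t=2: Δ0=10000 Δ1=10100 Δ2=00100 Δ3=01100 Δ4=01101 | 4Δ
t=3: Δ0=01101 Δ1=01011 | 1Δ
t=4: Δ0=01011 Δ1=01111 Δ2=11111 Δ3=10111 | 3Δ
t=5: Δ0=10111 Δ1=10001 Δ2=10000 | 2Δ
t=6: Δ0=10000 Δ1=10110 Δ2=00111 Δ3=01111 | 3Δ
t=7: Δ0=01111 Δ1=01001 | 1Δ
t=8: Δ0=01001 Δ1=01111 Δ2=11111 Δ3=10111 | 3Δ
t=9: Δ0=10111 Δ1=10011 | 1Δ
t=10: Δ0=10011 Δ1=10101 Δ2=10100 | 2Δ
t=11: Δ0=10100 Δ1=10000 | 1Δ
t=12: Δ0=10000 Δ1=10100 Δ2=00100 Δ3=01100 Δ4=01101 | 4Δ
t=13: Δ0=01101 Δ1=01011 | 1Δ
t=14: Δ0=01011 Δ1=01111 Δ2=11111 Δ3=10111 | 3Δ
t=15: Δ0=10111 Δ1=10001 Δ2=10000 | 2Δ
t=16: Δ0=10000 Δ1=10110 Δ2=00111 Δ3=01111 | 3Δ
t=17: Δ0=01111 Δ1=01001 | 1Δ
t=18: Δ0=01001 Δ1=01111 Δ2=11111 Δ3=10111 | 3Δ
t=19: Δ0=10111 Δ1=10011 | 1Δ

1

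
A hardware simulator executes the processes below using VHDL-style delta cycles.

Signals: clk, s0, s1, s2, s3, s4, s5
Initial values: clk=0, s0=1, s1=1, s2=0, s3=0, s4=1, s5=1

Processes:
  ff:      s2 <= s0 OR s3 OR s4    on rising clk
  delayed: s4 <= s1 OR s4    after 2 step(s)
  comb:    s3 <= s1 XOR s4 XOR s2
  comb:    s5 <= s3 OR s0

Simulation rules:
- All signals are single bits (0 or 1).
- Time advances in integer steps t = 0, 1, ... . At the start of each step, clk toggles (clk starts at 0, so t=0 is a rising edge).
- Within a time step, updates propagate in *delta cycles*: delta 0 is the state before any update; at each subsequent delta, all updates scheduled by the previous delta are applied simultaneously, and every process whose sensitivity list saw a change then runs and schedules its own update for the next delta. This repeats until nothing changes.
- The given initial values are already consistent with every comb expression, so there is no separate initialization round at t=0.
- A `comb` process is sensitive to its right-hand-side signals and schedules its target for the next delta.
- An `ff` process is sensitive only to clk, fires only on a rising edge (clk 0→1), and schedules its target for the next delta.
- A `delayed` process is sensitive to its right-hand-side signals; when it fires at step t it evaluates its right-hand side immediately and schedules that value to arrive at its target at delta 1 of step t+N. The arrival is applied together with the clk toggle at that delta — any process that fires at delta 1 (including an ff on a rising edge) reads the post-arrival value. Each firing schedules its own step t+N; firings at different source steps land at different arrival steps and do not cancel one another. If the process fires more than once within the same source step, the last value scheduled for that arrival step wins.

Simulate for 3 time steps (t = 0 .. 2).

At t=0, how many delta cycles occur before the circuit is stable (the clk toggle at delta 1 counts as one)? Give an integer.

3

t0.Δ0 s2=0 s1=1 s5=1 s3=0 s4=1 clk=0 s0=1
t0.Δ1 s2=0 s1=1 s5=1 s3=0 s4=1 clk=1 s0=1
t0.Δ2 s2=1 s1=1 s5=1 s3=0 s4=1 clk=1 s0=1
t0.Δ3 s2=1 s1=1 s5=1 s3=1 s4=1 clk=1 s0=1
t1.Δ0 s2=1 s1=1 s5=1 s3=1 s4=1 clk=1 s0=1
t1.Δ1 s2=1 s1=1 s5=1 s3=1 s4=1 clk=0 s0=1
t2.Δ0 s2=1 s1=1 s5=1 s3=1 s4=1 clk=0 s0=1
t2.Δ1 s2=1 s1=1 s5=1 s3=1 s4=1 clk=1 s0=1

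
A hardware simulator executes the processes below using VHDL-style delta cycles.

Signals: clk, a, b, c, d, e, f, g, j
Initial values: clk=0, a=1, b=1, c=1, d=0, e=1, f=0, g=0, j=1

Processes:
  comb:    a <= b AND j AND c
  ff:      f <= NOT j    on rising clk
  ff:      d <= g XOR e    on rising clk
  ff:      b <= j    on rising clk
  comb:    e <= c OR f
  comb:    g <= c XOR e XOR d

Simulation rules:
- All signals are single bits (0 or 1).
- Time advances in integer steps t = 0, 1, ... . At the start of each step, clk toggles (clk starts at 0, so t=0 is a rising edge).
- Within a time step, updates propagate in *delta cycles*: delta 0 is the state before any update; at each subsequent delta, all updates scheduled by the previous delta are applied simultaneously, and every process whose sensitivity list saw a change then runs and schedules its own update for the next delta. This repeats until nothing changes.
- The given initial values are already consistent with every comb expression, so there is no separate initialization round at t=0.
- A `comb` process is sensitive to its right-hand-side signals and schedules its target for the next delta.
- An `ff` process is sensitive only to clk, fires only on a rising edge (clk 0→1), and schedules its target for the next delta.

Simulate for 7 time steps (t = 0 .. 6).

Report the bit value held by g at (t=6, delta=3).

0

[bits: c,a,b,d,f,j,g,clk,e]
t=0: Δ0=111001001 Δ1=111001011 Δ2=111101011 Δ3=111101111 | 3Δ
t=1: Δ0=111101111 Δ1=111101101 | 1Δ
t=2: Δ0=111101101 Δ1=111101111 Δ2=111001111 Δ3=111001011 | 3Δ
t=3: Δ0=111001011 Δ1=111001001 | 1Δ
t=4: Δ0=111001001 Δ1=111001011 Δ2=111101011 Δ3=111101111 | 3Δ
t=5: Δ0=111101111 Δ1=111101101 | 1Δ
t=6: Δ0=111101101 Δ1=111101111 Δ2=111001111 Δ3=111001011 | 3Δ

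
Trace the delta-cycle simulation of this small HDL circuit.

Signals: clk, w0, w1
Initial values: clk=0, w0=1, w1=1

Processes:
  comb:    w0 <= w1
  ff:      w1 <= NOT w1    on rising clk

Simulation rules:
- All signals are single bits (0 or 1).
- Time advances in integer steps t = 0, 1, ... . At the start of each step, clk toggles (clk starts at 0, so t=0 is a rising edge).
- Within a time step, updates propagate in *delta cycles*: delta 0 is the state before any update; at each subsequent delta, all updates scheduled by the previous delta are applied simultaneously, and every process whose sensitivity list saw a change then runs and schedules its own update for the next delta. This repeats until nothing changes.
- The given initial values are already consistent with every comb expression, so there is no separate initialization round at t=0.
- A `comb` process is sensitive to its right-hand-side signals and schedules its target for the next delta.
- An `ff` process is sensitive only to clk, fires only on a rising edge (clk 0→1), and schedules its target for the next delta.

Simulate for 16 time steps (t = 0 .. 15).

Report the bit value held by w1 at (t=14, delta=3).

t=0 Δ0: w0=1 w1=1 clk=0
  Δ1: clk:0→1
  Δ2: w1:1→0
  Δ3: w0:1→0
  (3Δ to stable)
t=1 Δ0: w0=0 w1=0 clk=1
  Δ1: clk:1→0
  (1Δ to stable)
t=2 Δ0: w0=0 w1=0 clk=0
  Δ1: clk:0→1
  Δ2: w1:0→1
  Δ3: w0:0→1
  (3Δ to stable)
t=3 Δ0: w0=1 w1=1 clk=1
  Δ1: clk:1→0
  (1Δ to stable)
t=4 Δ0: w0=1 w1=1 clk=0
  Δ1: clk:0→1
  Δ2: w1:1→0
  Δ3: w0:1→0
  (3Δ to stable)
t=5 Δ0: w0=0 w1=0 clk=1
  Δ1: clk:1→0
  (1Δ to stable)
t=6 Δ0: w0=0 w1=0 clk=0
  Δ1: clk:0→1
  Δ2: w1:0→1
  Δ3: w0:0→1
  (3Δ to stable)
t=7 Δ0: w0=1 w1=1 clk=1
  Δ1: clk:1→0
  (1Δ to stable)
t=8 Δ0: w0=1 w1=1 clk=0
  Δ1: clk:0→1
  Δ2: w1:1→0
  Δ3: w0:1→0
  (3Δ to stable)
t=9 Δ0: w0=0 w1=0 clk=1
  Δ1: clk:1→0
  (1Δ to stable)
t=10 Δ0: w0=0 w1=0 clk=0
  Δ1: clk:0→1
  Δ2: w1:0→1
  Δ3: w0:0→1
  (3Δ to stable)
t=11 Δ0: w0=1 w1=1 clk=1
  Δ1: clk:1→0
  (1Δ to stable)
t=12 Δ0: w0=1 w1=1 clk=0
  Δ1: clk:0→1
  Δ2: w1:1→0
  Δ3: w0:1→0
  (3Δ to stable)
t=13 Δ0: w0=0 w1=0 clk=1
  Δ1: clk:1→0
  (1Δ to stable)
t=14 Δ0: w0=0 w1=0 clk=0
  Δ1: clk:0→1
  Δ2: w1:0→1
  Δ3: w0:0→1
  (3Δ to stable)
t=15 Δ0: w0=1 w1=1 clk=1
  Δ1: clk:1→0
  (1Δ to stable)

1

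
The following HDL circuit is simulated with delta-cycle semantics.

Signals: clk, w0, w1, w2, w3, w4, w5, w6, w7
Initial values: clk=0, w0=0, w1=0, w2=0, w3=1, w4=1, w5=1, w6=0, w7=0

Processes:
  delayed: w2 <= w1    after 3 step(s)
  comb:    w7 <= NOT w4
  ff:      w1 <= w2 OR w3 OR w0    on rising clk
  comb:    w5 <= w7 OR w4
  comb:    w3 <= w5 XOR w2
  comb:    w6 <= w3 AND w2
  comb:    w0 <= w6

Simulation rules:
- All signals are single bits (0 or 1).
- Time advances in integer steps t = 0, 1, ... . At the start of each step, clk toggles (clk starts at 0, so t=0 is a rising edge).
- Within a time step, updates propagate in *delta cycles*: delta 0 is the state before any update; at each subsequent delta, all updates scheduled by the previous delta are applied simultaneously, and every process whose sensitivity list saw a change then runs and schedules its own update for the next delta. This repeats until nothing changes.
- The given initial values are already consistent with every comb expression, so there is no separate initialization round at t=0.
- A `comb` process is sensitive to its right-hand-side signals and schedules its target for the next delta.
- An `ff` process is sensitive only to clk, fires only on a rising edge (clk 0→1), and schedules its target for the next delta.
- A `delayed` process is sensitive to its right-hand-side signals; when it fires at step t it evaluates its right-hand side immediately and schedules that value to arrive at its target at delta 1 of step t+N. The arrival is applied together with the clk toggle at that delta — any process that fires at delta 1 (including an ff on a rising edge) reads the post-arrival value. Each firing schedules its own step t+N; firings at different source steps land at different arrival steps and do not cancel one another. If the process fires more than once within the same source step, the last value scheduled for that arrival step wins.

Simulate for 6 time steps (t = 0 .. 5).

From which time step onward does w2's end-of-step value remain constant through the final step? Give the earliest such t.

3

t=0 Δ0: w5=1 w3=1 w2=0 w1=0 w4=1 w6=0 clk=0 w0=0 w7=0
  Δ1: clk:0→1
  Δ2: w1:0→1
  (2Δ to stable)
t=1 Δ0: w5=1 w3=1 w2=0 w1=1 w4=1 w6=0 clk=1 w0=0 w7=0
  Δ1: clk:1→0
  (1Δ to stable)
t=2 Δ0: w5=1 w3=1 w2=0 w1=1 w4=1 w6=0 clk=0 w0=0 w7=0
  Δ1: clk:0→1
  (1Δ to stable)
t=3 Δ0: w5=1 w3=1 w2=0 w1=1 w4=1 w6=0 clk=1 w0=0 w7=0
  Δ1: w2:0→1, clk:1→0
  Δ2: w3:1→0, w6:0→1
  Δ3: w6:1→0, w0:0→1
  Δ4: w0:1→0
  (4Δ to stable)
t=4 Δ0: w5=1 w3=0 w2=1 w1=1 w4=1 w6=0 clk=0 w0=0 w7=0
  Δ1: clk:0→1
  (1Δ to stable)
t=5 Δ0: w5=1 w3=0 w2=1 w1=1 w4=1 w6=0 clk=1 w0=0 w7=0
  Δ1: clk:1→0
  (1Δ to stable)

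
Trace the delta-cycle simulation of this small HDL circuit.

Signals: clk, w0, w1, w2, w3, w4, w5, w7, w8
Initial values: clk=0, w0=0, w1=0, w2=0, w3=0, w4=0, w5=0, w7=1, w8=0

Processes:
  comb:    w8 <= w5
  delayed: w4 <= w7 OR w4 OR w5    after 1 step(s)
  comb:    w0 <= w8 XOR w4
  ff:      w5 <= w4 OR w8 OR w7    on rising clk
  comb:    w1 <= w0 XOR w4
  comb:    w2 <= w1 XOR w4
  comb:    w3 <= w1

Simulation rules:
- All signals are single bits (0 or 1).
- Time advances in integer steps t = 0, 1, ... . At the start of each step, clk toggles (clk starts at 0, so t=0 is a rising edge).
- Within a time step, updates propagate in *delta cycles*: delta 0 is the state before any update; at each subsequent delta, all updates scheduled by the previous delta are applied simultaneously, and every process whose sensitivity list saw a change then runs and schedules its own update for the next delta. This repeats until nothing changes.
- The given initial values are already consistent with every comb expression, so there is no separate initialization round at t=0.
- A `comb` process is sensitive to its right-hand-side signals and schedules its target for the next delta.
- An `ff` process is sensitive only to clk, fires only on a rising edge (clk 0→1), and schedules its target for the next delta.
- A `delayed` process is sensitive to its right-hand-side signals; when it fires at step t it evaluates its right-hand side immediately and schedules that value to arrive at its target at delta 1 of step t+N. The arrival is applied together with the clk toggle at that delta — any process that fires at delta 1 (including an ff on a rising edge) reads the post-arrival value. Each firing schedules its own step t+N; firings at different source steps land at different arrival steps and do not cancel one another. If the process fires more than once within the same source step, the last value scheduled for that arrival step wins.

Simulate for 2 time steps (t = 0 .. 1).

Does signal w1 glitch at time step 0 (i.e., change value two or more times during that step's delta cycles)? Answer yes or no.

[bits: w8,w2,w4,w0,w1,w7,w5,w3,clk]
t=0: Δ0=000001000 Δ1=000001001 Δ2=000001101 Δ3=100001101 Δ4=100101101 Δ5=100111101 Δ6=110111111 | 6Δ
t=1: Δ0=110111111 Δ1=111111110 Δ2=101001110 Δ3=111011100 Δ4=101011110 | 4Δ

no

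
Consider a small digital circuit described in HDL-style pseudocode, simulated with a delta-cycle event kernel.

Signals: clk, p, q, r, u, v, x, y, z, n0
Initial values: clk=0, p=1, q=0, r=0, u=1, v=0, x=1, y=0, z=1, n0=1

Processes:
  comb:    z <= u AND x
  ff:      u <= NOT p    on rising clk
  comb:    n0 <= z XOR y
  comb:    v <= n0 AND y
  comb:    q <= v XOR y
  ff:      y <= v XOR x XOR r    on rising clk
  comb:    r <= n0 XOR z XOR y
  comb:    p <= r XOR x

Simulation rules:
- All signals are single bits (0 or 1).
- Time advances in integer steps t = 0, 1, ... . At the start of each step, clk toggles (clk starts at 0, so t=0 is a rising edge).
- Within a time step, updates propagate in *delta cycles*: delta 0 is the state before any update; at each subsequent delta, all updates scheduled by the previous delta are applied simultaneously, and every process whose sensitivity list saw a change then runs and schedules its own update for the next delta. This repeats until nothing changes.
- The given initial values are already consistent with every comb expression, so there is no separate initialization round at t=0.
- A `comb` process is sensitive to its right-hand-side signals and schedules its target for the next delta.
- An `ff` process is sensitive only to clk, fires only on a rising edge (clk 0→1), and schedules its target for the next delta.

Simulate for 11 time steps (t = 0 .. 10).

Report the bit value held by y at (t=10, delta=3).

0

[bits: v,y,z,q,r,clk,p,n0,x,u]
t=0: Δ0=0010001111 Δ1=0010011111 Δ2=0110011110 Δ3=1101111010 Δ4=0100110110 Δ5=1101010110 Δ6=1100011110 | 6Δ
t=1: Δ0=1100011110 Δ1=1100001110 | 1Δ
t=2: Δ0=1100001110 Δ1=1100011110 Δ2=1000011110 Δ3=0001111010 Δ4=0000010010 Δ5=0000011010 | 5Δ
t=3: Δ0=0000011010 Δ1=0000001010 | 1Δ
t=4: Δ0=0000001010 Δ1=0000011010 Δ2=0100011010 Δ3=0101111110 Δ4=1101010110 Δ5=1100011110 | 5Δ
t=5: Δ0=1100011110 Δ1=1100001110 | 1Δ
t=6: Δ0=1100001110 Δ1=1100011110 Δ2=1000011110 Δ3=0001111010 Δ4=0000010010 Δ5=0000011010 | 5Δ
t=7: Δ0=0000011010 Δ1=0000001010 | 1Δ
t=8: Δ0=0000001010 Δ1=0000011010 Δ2=0100011010 Δ3=0101111110 Δ4=1101010110 Δ5=1100011110 | 5Δ
t=9: Δ0=1100011110 Δ1=1100001110 | 1Δ
t=10: Δ0=1100001110 Δ1=1100011110 Δ2=1000011110 Δ3=0001111010 Δ4=0000010010 Δ5=0000011010 | 5Δ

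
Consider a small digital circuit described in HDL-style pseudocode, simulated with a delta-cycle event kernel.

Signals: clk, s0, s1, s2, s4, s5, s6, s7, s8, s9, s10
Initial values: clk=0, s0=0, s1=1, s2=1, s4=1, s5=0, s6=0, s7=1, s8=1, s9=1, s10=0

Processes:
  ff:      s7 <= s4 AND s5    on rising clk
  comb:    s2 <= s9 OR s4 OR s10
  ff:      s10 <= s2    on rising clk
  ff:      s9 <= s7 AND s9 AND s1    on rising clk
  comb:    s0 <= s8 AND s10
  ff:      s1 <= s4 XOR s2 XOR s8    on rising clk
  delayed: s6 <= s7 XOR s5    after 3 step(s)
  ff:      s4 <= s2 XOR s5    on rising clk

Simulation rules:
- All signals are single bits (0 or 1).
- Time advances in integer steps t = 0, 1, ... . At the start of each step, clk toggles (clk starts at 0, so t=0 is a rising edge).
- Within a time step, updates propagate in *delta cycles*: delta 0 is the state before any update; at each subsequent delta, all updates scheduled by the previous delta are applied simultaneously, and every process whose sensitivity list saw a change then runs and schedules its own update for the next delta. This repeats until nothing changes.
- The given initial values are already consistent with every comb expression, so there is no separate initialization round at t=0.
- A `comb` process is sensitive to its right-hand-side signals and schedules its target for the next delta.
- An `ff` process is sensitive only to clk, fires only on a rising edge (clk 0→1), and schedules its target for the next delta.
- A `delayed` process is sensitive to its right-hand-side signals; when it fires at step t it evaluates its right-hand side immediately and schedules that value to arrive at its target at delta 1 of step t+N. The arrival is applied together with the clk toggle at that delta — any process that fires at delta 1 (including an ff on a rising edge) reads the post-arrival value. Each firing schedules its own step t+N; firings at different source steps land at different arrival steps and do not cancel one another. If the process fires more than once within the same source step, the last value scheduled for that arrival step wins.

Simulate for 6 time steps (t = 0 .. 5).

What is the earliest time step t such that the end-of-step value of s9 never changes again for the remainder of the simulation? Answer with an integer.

2

t0.Δ0 s6=0 s8=1 s7=1 s9=1 s5=0 clk=0 s4=1 s2=1 s10=0 s1=1 s0=0
t0.Δ1 s6=0 s8=1 s7=1 s9=1 s5=0 clk=1 s4=1 s2=1 s10=0 s1=1 s0=0
t0.Δ2 s6=0 s8=1 s7=0 s9=1 s5=0 clk=1 s4=1 s2=1 s10=1 s1=1 s0=0
t0.Δ3 s6=0 s8=1 s7=0 s9=1 s5=0 clk=1 s4=1 s2=1 s10=1 s1=1 s0=1
t1.Δ0 s6=0 s8=1 s7=0 s9=1 s5=0 clk=1 s4=1 s2=1 s10=1 s1=1 s0=1
t1.Δ1 s6=0 s8=1 s7=0 s9=1 s5=0 clk=0 s4=1 s2=1 s10=1 s1=1 s0=1
t2.Δ0 s6=0 s8=1 s7=0 s9=1 s5=0 clk=0 s4=1 s2=1 s10=1 s1=1 s0=1
t2.Δ1 s6=0 s8=1 s7=0 s9=1 s5=0 clk=1 s4=1 s2=1 s10=1 s1=1 s0=1
t2.Δ2 s6=0 s8=1 s7=0 s9=0 s5=0 clk=1 s4=1 s2=1 s10=1 s1=1 s0=1
t3.Δ0 s6=0 s8=1 s7=0 s9=0 s5=0 clk=1 s4=1 s2=1 s10=1 s1=1 s0=1
t3.Δ1 s6=0 s8=1 s7=0 s9=0 s5=0 clk=0 s4=1 s2=1 s10=1 s1=1 s0=1
t4.Δ0 s6=0 s8=1 s7=0 s9=0 s5=0 clk=0 s4=1 s2=1 s10=1 s1=1 s0=1
t4.Δ1 s6=0 s8=1 s7=0 s9=0 s5=0 clk=1 s4=1 s2=1 s10=1 s1=1 s0=1
t5.Δ0 s6=0 s8=1 s7=0 s9=0 s5=0 clk=1 s4=1 s2=1 s10=1 s1=1 s0=1
t5.Δ1 s6=0 s8=1 s7=0 s9=0 s5=0 clk=0 s4=1 s2=1 s10=1 s1=1 s0=1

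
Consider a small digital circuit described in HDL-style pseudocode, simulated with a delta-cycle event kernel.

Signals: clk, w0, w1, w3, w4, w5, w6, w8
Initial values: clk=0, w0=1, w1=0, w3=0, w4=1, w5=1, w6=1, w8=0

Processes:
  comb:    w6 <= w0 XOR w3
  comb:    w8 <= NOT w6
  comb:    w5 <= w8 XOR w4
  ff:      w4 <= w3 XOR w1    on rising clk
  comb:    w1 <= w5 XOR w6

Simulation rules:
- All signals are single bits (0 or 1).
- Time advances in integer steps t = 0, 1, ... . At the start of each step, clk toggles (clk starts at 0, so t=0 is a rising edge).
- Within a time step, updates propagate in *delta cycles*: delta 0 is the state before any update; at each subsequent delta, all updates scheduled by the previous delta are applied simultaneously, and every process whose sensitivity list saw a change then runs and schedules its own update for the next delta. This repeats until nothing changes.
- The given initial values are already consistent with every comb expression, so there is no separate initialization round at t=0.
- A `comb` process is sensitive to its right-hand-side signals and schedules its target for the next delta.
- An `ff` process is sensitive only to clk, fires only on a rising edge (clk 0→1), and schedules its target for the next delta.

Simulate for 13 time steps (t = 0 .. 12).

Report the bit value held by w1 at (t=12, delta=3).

0

t0.Δ0 w4=1 w0=1 w5=1 clk=0 w1=0 w3=0 w6=1 w8=0
t0.Δ1 w4=1 w0=1 w5=1 clk=1 w1=0 w3=0 w6=1 w8=0
t0.Δ2 w4=0 w0=1 w5=1 clk=1 w1=0 w3=0 w6=1 w8=0
t0.Δ3 w4=0 w0=1 w5=0 clk=1 w1=0 w3=0 w6=1 w8=0
t0.Δ4 w4=0 w0=1 w5=0 clk=1 w1=1 w3=0 w6=1 w8=0
t1.Δ0 w4=0 w0=1 w5=0 clk=1 w1=1 w3=0 w6=1 w8=0
t1.Δ1 w4=0 w0=1 w5=0 clk=0 w1=1 w3=0 w6=1 w8=0
t2.Δ0 w4=0 w0=1 w5=0 clk=0 w1=1 w3=0 w6=1 w8=0
t2.Δ1 w4=0 w0=1 w5=0 clk=1 w1=1 w3=0 w6=1 w8=0
t2.Δ2 w4=1 w0=1 w5=0 clk=1 w1=1 w3=0 w6=1 w8=0
t2.Δ3 w4=1 w0=1 w5=1 clk=1 w1=1 w3=0 w6=1 w8=0
t2.Δ4 w4=1 w0=1 w5=1 clk=1 w1=0 w3=0 w6=1 w8=0
t3.Δ0 w4=1 w0=1 w5=1 clk=1 w1=0 w3=0 w6=1 w8=0
t3.Δ1 w4=1 w0=1 w5=1 clk=0 w1=0 w3=0 w6=1 w8=0
t4.Δ0 w4=1 w0=1 w5=1 clk=0 w1=0 w3=0 w6=1 w8=0
t4.Δ1 w4=1 w0=1 w5=1 clk=1 w1=0 w3=0 w6=1 w8=0
t4.Δ2 w4=0 w0=1 w5=1 clk=1 w1=0 w3=0 w6=1 w8=0
t4.Δ3 w4=0 w0=1 w5=0 clk=1 w1=0 w3=0 w6=1 w8=0
t4.Δ4 w4=0 w0=1 w5=0 clk=1 w1=1 w3=0 w6=1 w8=0
t5.Δ0 w4=0 w0=1 w5=0 clk=1 w1=1 w3=0 w6=1 w8=0
t5.Δ1 w4=0 w0=1 w5=0 clk=0 w1=1 w3=0 w6=1 w8=0
t6.Δ0 w4=0 w0=1 w5=0 clk=0 w1=1 w3=0 w6=1 w8=0
t6.Δ1 w4=0 w0=1 w5=0 clk=1 w1=1 w3=0 w6=1 w8=0
t6.Δ2 w4=1 w0=1 w5=0 clk=1 w1=1 w3=0 w6=1 w8=0
t6.Δ3 w4=1 w0=1 w5=1 clk=1 w1=1 w3=0 w6=1 w8=0
t6.Δ4 w4=1 w0=1 w5=1 clk=1 w1=0 w3=0 w6=1 w8=0
t7.Δ0 w4=1 w0=1 w5=1 clk=1 w1=0 w3=0 w6=1 w8=0
t7.Δ1 w4=1 w0=1 w5=1 clk=0 w1=0 w3=0 w6=1 w8=0
t8.Δ0 w4=1 w0=1 w5=1 clk=0 w1=0 w3=0 w6=1 w8=0
t8.Δ1 w4=1 w0=1 w5=1 clk=1 w1=0 w3=0 w6=1 w8=0
t8.Δ2 w4=0 w0=1 w5=1 clk=1 w1=0 w3=0 w6=1 w8=0
t8.Δ3 w4=0 w0=1 w5=0 clk=1 w1=0 w3=0 w6=1 w8=0
t8.Δ4 w4=0 w0=1 w5=0 clk=1 w1=1 w3=0 w6=1 w8=0
t9.Δ0 w4=0 w0=1 w5=0 clk=1 w1=1 w3=0 w6=1 w8=0
t9.Δ1 w4=0 w0=1 w5=0 clk=0 w1=1 w3=0 w6=1 w8=0
t10.Δ0 w4=0 w0=1 w5=0 clk=0 w1=1 w3=0 w6=1 w8=0
t10.Δ1 w4=0 w0=1 w5=0 clk=1 w1=1 w3=0 w6=1 w8=0
t10.Δ2 w4=1 w0=1 w5=0 clk=1 w1=1 w3=0 w6=1 w8=0
t10.Δ3 w4=1 w0=1 w5=1 clk=1 w1=1 w3=0 w6=1 w8=0
t10.Δ4 w4=1 w0=1 w5=1 clk=1 w1=0 w3=0 w6=1 w8=0
t11.Δ0 w4=1 w0=1 w5=1 clk=1 w1=0 w3=0 w6=1 w8=0
t11.Δ1 w4=1 w0=1 w5=1 clk=0 w1=0 w3=0 w6=1 w8=0
t12.Δ0 w4=1 w0=1 w5=1 clk=0 w1=0 w3=0 w6=1 w8=0
t12.Δ1 w4=1 w0=1 w5=1 clk=1 w1=0 w3=0 w6=1 w8=0
t12.Δ2 w4=0 w0=1 w5=1 clk=1 w1=0 w3=0 w6=1 w8=0
t12.Δ3 w4=0 w0=1 w5=0 clk=1 w1=0 w3=0 w6=1 w8=0
t12.Δ4 w4=0 w0=1 w5=0 clk=1 w1=1 w3=0 w6=1 w8=0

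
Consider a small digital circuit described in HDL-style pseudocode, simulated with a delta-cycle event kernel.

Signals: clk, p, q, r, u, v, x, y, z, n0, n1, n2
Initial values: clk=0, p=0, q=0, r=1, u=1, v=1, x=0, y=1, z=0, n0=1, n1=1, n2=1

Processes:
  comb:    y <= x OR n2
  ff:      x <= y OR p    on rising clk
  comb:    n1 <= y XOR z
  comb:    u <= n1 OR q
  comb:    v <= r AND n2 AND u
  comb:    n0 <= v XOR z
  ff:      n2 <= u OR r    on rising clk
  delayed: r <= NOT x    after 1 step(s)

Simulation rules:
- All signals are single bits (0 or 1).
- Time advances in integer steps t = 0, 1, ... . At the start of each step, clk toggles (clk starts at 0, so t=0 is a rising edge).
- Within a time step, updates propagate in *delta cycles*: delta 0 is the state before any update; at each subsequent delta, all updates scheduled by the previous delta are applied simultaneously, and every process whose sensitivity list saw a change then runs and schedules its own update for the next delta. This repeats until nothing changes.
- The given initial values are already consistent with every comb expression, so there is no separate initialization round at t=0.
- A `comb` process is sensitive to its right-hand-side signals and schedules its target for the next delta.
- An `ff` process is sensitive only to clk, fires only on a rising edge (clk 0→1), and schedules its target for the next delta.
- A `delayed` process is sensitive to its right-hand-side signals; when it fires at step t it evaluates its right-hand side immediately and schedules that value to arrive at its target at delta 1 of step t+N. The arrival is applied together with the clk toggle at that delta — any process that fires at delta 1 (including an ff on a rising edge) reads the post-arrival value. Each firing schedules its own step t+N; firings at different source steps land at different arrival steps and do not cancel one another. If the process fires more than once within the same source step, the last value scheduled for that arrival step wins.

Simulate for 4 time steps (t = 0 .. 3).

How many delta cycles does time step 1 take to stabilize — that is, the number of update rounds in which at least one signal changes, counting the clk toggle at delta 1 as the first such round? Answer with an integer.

3

t=0 Δ0: n1=1 n0=1 z=0 v=1 clk=0 r=1 x=0 q=0 y=1 p=0 n2=1 u=1
  Δ1: clk:0→1
  Δ2: x:0→1
  (2Δ to stable)
t=1 Δ0: n1=1 n0=1 z=0 v=1 clk=1 r=1 x=1 q=0 y=1 p=0 n2=1 u=1
  Δ1: clk:1→0, r:1→0
  Δ2: v:1→0
  Δ3: n0:1→0
  (3Δ to stable)
t=2 Δ0: n1=1 n0=0 z=0 v=0 clk=0 r=0 x=1 q=0 y=1 p=0 n2=1 u=1
  Δ1: clk:0→1
  (1Δ to stable)
t=3 Δ0: n1=1 n0=0 z=0 v=0 clk=1 r=0 x=1 q=0 y=1 p=0 n2=1 u=1
  Δ1: clk:1→0
  (1Δ to stable)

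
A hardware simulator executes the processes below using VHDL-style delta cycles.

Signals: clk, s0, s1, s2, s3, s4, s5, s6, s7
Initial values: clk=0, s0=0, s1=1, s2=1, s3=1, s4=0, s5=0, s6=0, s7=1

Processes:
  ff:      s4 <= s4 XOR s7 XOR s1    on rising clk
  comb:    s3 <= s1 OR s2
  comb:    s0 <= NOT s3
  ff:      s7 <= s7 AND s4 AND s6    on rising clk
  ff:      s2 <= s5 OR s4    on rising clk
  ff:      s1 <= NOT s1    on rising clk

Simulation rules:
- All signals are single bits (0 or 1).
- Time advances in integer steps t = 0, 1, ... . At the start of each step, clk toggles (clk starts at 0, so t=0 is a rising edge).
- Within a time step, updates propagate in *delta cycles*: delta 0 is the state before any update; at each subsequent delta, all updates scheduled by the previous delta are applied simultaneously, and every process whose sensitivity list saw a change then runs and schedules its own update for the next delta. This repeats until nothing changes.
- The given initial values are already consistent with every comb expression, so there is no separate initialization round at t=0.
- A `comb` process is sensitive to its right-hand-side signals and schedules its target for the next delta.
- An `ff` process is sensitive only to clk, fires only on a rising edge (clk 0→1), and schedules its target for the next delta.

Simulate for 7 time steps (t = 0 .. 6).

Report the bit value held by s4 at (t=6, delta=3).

1

t0.Δ0 s3=1 s5=0 clk=0 s4=0 s1=1 s0=0 s2=1 s6=0 s7=1
t0.Δ1 s3=1 s5=0 clk=1 s4=0 s1=1 s0=0 s2=1 s6=0 s7=1
t0.Δ2 s3=1 s5=0 clk=1 s4=0 s1=0 s0=0 s2=0 s6=0 s7=0
t0.Δ3 s3=0 s5=0 clk=1 s4=0 s1=0 s0=0 s2=0 s6=0 s7=0
t0.Δ4 s3=0 s5=0 clk=1 s4=0 s1=0 s0=1 s2=0 s6=0 s7=0
t1.Δ0 s3=0 s5=0 clk=1 s4=0 s1=0 s0=1 s2=0 s6=0 s7=0
t1.Δ1 s3=0 s5=0 clk=0 s4=0 s1=0 s0=1 s2=0 s6=0 s7=0
t2.Δ0 s3=0 s5=0 clk=0 s4=0 s1=0 s0=1 s2=0 s6=0 s7=0
t2.Δ1 s3=0 s5=0 clk=1 s4=0 s1=0 s0=1 s2=0 s6=0 s7=0
t2.Δ2 s3=0 s5=0 clk=1 s4=0 s1=1 s0=1 s2=0 s6=0 s7=0
t2.Δ3 s3=1 s5=0 clk=1 s4=0 s1=1 s0=1 s2=0 s6=0 s7=0
t2.Δ4 s3=1 s5=0 clk=1 s4=0 s1=1 s0=0 s2=0 s6=0 s7=0
t3.Δ0 s3=1 s5=0 clk=1 s4=0 s1=1 s0=0 s2=0 s6=0 s7=0
t3.Δ1 s3=1 s5=0 clk=0 s4=0 s1=1 s0=0 s2=0 s6=0 s7=0
t4.Δ0 s3=1 s5=0 clk=0 s4=0 s1=1 s0=0 s2=0 s6=0 s7=0
t4.Δ1 s3=1 s5=0 clk=1 s4=0 s1=1 s0=0 s2=0 s6=0 s7=0
t4.Δ2 s3=1 s5=0 clk=1 s4=1 s1=0 s0=0 s2=0 s6=0 s7=0
t4.Δ3 s3=0 s5=0 clk=1 s4=1 s1=0 s0=0 s2=0 s6=0 s7=0
t4.Δ4 s3=0 s5=0 clk=1 s4=1 s1=0 s0=1 s2=0 s6=0 s7=0
t5.Δ0 s3=0 s5=0 clk=1 s4=1 s1=0 s0=1 s2=0 s6=0 s7=0
t5.Δ1 s3=0 s5=0 clk=0 s4=1 s1=0 s0=1 s2=0 s6=0 s7=0
t6.Δ0 s3=0 s5=0 clk=0 s4=1 s1=0 s0=1 s2=0 s6=0 s7=0
t6.Δ1 s3=0 s5=0 clk=1 s4=1 s1=0 s0=1 s2=0 s6=0 s7=0
t6.Δ2 s3=0 s5=0 clk=1 s4=1 s1=1 s0=1 s2=1 s6=0 s7=0
t6.Δ3 s3=1 s5=0 clk=1 s4=1 s1=1 s0=1 s2=1 s6=0 s7=0
t6.Δ4 s3=1 s5=0 clk=1 s4=1 s1=1 s0=0 s2=1 s6=0 s7=0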